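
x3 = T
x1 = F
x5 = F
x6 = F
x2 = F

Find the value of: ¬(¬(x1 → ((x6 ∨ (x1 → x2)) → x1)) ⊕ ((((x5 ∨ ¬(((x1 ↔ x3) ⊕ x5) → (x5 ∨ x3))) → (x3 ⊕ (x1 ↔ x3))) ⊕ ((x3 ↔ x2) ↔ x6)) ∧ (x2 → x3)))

T

x1 → x2 = F → F = T
x6 ∨ (x1 → x2) = F ∨ T = T
(x6 ∨ (x1 → x2)) → x1 = T → F = F
x1 → ((x6 ∨ (x1 → x2)) → x1) = F → F = T
¬(x1 → ((x6 ∨ (x1 → x2)) → x1)) = ¬T = F
x1 ↔ x3 = F ↔ T = F
(x1 ↔ x3) ⊕ x5 = F ⊕ F = F
x5 ∨ x3 = F ∨ T = T
((x1 ↔ x3) ⊕ x5) → (x5 ∨ x3) = F → T = T
¬(((x1 ↔ x3) ⊕ x5) → (x5 ∨ x3)) = ¬T = F
x5 ∨ ¬(((x1 ↔ x3) ⊕ x5) → (x5 ∨ x3)) = F ∨ F = F
x1 ↔ x3 = F ↔ T = F
x3 ⊕ (x1 ↔ x3) = T ⊕ F = T
(x5 ∨ ¬(((x1 ↔ x3) ⊕ x5) → (x5 ∨ x3))) → (x3 ⊕ (x1 ↔ x3)) = F → T = T
x3 ↔ x2 = T ↔ F = F
(x3 ↔ x2) ↔ x6 = F ↔ F = T
((x5 ∨ ¬(((x1 ↔ x3) ⊕ x5) → (x5 ∨ x3))) → (x3 ⊕ (x1 ↔ x3))) ⊕ ((x3 ↔ x2) ↔ x6) = T ⊕ T = F
x2 → x3 = F → T = T
(((x5 ∨ ¬(((x1 ↔ x3) ⊕ x5) → (x5 ∨ x3))) → (x3 ⊕ (x1 ↔ x3))) ⊕ ((x3 ↔ x2) ↔ x6)) ∧ (x2 → x3) = F ∧ T = F
¬(x1 → ((x6 ∨ (x1 → x2)) → x1)) ⊕ ((((x5 ∨ ¬(((x1 ↔ x3) ⊕ x5) → (x5 ∨ x3))) → (x3 ⊕ (x1 ↔ x3))) ⊕ ((x3 ↔ x2) ↔ x6)) ∧ (x2 → x3)) = F ⊕ F = F
¬(¬(x1 → ((x6 ∨ (x1 → x2)) → x1)) ⊕ ((((x5 ∨ ¬(((x1 ↔ x3) ⊕ x5) → (x5 ∨ x3))) → (x3 ⊕ (x1 ↔ x3))) ⊕ ((x3 ↔ x2) ↔ x6)) ∧ (x2 → x3))) = ¬F = T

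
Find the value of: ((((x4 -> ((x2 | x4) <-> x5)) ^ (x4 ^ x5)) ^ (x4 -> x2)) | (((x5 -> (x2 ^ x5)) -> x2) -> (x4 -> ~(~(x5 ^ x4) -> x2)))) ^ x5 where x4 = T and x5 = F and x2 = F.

x2 | x4 = F | T = T
(x2 | x4) <-> x5 = T <-> F = F
x4 -> ((x2 | x4) <-> x5) = T -> F = F
x4 ^ x5 = T ^ F = T
(x4 -> ((x2 | x4) <-> x5)) ^ (x4 ^ x5) = F ^ T = T
x4 -> x2 = T -> F = F
((x4 -> ((x2 | x4) <-> x5)) ^ (x4 ^ x5)) ^ (x4 -> x2) = T ^ F = T
x2 ^ x5 = F ^ F = F
x5 -> (x2 ^ x5) = F -> F = T
(x5 -> (x2 ^ x5)) -> x2 = T -> F = F
x5 ^ x4 = F ^ T = T
~(x5 ^ x4) = ~T = F
~(x5 ^ x4) -> x2 = F -> F = T
~(~(x5 ^ x4) -> x2) = ~T = F
x4 -> ~(~(x5 ^ x4) -> x2) = T -> F = F
((x5 -> (x2 ^ x5)) -> x2) -> (x4 -> ~(~(x5 ^ x4) -> x2)) = F -> F = T
(((x4 -> ((x2 | x4) <-> x5)) ^ (x4 ^ x5)) ^ (x4 -> x2)) | (((x5 -> (x2 ^ x5)) -> x2) -> (x4 -> ~(~(x5 ^ x4) -> x2))) = T | T = T
((((x4 -> ((x2 | x4) <-> x5)) ^ (x4 ^ x5)) ^ (x4 -> x2)) | (((x5 -> (x2 ^ x5)) -> x2) -> (x4 -> ~(~(x5 ^ x4) -> x2)))) ^ x5 = T ^ F = T

T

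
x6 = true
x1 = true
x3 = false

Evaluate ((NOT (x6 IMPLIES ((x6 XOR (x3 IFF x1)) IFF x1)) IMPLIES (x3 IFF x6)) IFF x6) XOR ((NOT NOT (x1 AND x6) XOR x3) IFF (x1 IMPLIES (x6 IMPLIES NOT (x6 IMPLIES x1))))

true

Substituting x6=true, x1=true, x3=false:
x3 IFF x1 = false IFF true = false
x6 XOR (x3 IFF x1) = true XOR false = true
(x6 XOR (x3 IFF x1)) IFF x1 = true IFF true = true
x6 IMPLIES ((x6 XOR (x3 IFF x1)) IFF x1) = true IMPLIES true = true
NOT (x6 IMPLIES ((x6 XOR (x3 IFF x1)) IFF x1)) = NOT true = false
x3 IFF x6 = false IFF true = false
NOT (x6 IMPLIES ((x6 XOR (x3 IFF x1)) IFF x1)) IMPLIES (x3 IFF x6) = false IMPLIES false = true
(NOT (x6 IMPLIES ((x6 XOR (x3 IFF x1)) IFF x1)) IMPLIES (x3 IFF x6)) IFF x6 = true IFF true = true
x1 AND x6 = true AND true = true
NOT (x1 AND x6) = NOT true = false
NOT NOT (x1 AND x6) = NOT false = true
NOT NOT (x1 AND x6) XOR x3 = true XOR false = true
x6 IMPLIES x1 = true IMPLIES true = true
NOT (x6 IMPLIES x1) = NOT true = false
x6 IMPLIES NOT (x6 IMPLIES x1) = true IMPLIES false = false
x1 IMPLIES (x6 IMPLIES NOT (x6 IMPLIES x1)) = true IMPLIES false = false
(NOT NOT (x1 AND x6) XOR x3) IFF (x1 IMPLIES (x6 IMPLIES NOT (x6 IMPLIES x1))) = true IFF false = false
((NOT (x6 IMPLIES ((x6 XOR (x3 IFF x1)) IFF x1)) IMPLIES (x3 IFF x6)) IFF x6) XOR ((NOT NOT (x1 AND x6) XOR x3) IFF (x1 IMPLIES (x6 IMPLIES NOT (x6 IMPLIES x1)))) = true XOR false = true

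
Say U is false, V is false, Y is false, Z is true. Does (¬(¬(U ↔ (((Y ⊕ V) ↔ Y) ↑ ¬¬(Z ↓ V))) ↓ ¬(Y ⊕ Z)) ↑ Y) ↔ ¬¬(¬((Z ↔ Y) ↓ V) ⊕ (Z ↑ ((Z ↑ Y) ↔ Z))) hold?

Y ⊕ V = False ⊕ False = False
(Y ⊕ V) ↔ Y = False ↔ False = True
Z ↓ V = True ↓ False = False
¬(Z ↓ V) = ¬False = True
¬¬(Z ↓ V) = ¬True = False
((Y ⊕ V) ↔ Y) ↑ ¬¬(Z ↓ V) = True ↑ False = True
U ↔ (((Y ⊕ V) ↔ Y) ↑ ¬¬(Z ↓ V)) = False ↔ True = False
¬(U ↔ (((Y ⊕ V) ↔ Y) ↑ ¬¬(Z ↓ V))) = ¬False = True
Y ⊕ Z = False ⊕ True = True
¬(Y ⊕ Z) = ¬True = False
¬(U ↔ (((Y ⊕ V) ↔ Y) ↑ ¬¬(Z ↓ V))) ↓ ¬(Y ⊕ Z) = True ↓ False = False
¬(¬(U ↔ (((Y ⊕ V) ↔ Y) ↑ ¬¬(Z ↓ V))) ↓ ¬(Y ⊕ Z)) = ¬False = True
¬(¬(U ↔ (((Y ⊕ V) ↔ Y) ↑ ¬¬(Z ↓ V))) ↓ ¬(Y ⊕ Z)) ↑ Y = True ↑ False = True
Z ↔ Y = True ↔ False = False
(Z ↔ Y) ↓ V = False ↓ False = True
¬((Z ↔ Y) ↓ V) = ¬True = False
Z ↑ Y = True ↑ False = True
(Z ↑ Y) ↔ Z = True ↔ True = True
Z ↑ ((Z ↑ Y) ↔ Z) = True ↑ True = False
¬((Z ↔ Y) ↓ V) ⊕ (Z ↑ ((Z ↑ Y) ↔ Z)) = False ⊕ False = False
¬(¬((Z ↔ Y) ↓ V) ⊕ (Z ↑ ((Z ↑ Y) ↔ Z))) = ¬False = True
¬¬(¬((Z ↔ Y) ↓ V) ⊕ (Z ↑ ((Z ↑ Y) ↔ Z))) = ¬True = False
(¬(¬(U ↔ (((Y ⊕ V) ↔ Y) ↑ ¬¬(Z ↓ V))) ↓ ¬(Y ⊕ Z)) ↑ Y) ↔ ¬¬(¬((Z ↔ Y) ↓ V) ⊕ (Z ↑ ((Z ↑ Y) ↔ Z))) = True ↔ False = False

False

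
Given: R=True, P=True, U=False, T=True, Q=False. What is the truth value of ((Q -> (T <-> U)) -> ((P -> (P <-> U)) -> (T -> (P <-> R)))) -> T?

Substituting R=True, P=True, U=False, T=True, Q=False:
T <-> U = True <-> False = False
Q -> (T <-> U) = False -> False = True
P <-> U = True <-> False = False
P -> (P <-> U) = True -> False = False
P <-> R = True <-> True = True
T -> (P <-> R) = True -> True = True
(P -> (P <-> U)) -> (T -> (P <-> R)) = False -> True = True
(Q -> (T <-> U)) -> ((P -> (P <-> U)) -> (T -> (P <-> R))) = True -> True = True
((Q -> (T <-> U)) -> ((P -> (P <-> U)) -> (T -> (P <-> R)))) -> T = True -> True = True

True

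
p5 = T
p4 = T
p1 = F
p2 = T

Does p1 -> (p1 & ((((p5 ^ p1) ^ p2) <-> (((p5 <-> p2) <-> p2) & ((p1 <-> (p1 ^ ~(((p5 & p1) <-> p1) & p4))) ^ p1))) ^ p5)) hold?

T

p5 ^ p1 = T ^ F = T
(p5 ^ p1) ^ p2 = T ^ T = F
p5 <-> p2 = T <-> T = T
(p5 <-> p2) <-> p2 = T <-> T = T
p5 & p1 = T & F = F
(p5 & p1) <-> p1 = F <-> F = T
((p5 & p1) <-> p1) & p4 = T & T = T
~(((p5 & p1) <-> p1) & p4) = ~T = F
p1 ^ ~(((p5 & p1) <-> p1) & p4) = F ^ F = F
p1 <-> (p1 ^ ~(((p5 & p1) <-> p1) & p4)) = F <-> F = T
(p1 <-> (p1 ^ ~(((p5 & p1) <-> p1) & p4))) ^ p1 = T ^ F = T
((p5 <-> p2) <-> p2) & ((p1 <-> (p1 ^ ~(((p5 & p1) <-> p1) & p4))) ^ p1) = T & T = T
((p5 ^ p1) ^ p2) <-> (((p5 <-> p2) <-> p2) & ((p1 <-> (p1 ^ ~(((p5 & p1) <-> p1) & p4))) ^ p1)) = F <-> T = F
(((p5 ^ p1) ^ p2) <-> (((p5 <-> p2) <-> p2) & ((p1 <-> (p1 ^ ~(((p5 & p1) <-> p1) & p4))) ^ p1))) ^ p5 = F ^ T = T
p1 & ((((p5 ^ p1) ^ p2) <-> (((p5 <-> p2) <-> p2) & ((p1 <-> (p1 ^ ~(((p5 & p1) <-> p1) & p4))) ^ p1))) ^ p5) = F & T = F
p1 -> (p1 & ((((p5 ^ p1) ^ p2) <-> (((p5 <-> p2) <-> p2) & ((p1 <-> (p1 ^ ~(((p5 & p1) <-> p1) & p4))) ^ p1))) ^ p5)) = F -> F = T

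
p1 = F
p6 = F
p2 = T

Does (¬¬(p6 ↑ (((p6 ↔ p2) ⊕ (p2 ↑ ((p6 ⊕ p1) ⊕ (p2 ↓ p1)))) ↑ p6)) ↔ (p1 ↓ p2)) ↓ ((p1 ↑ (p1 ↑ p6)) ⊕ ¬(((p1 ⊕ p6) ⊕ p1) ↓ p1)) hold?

F

Substituting p1=F, p6=F, p2=T:
p6 ↔ p2 = F ↔ T = F
p6 ⊕ p1 = F ⊕ F = F
p2 ↓ p1 = T ↓ F = F
(p6 ⊕ p1) ⊕ (p2 ↓ p1) = F ⊕ F = F
p2 ↑ ((p6 ⊕ p1) ⊕ (p2 ↓ p1)) = T ↑ F = T
(p6 ↔ p2) ⊕ (p2 ↑ ((p6 ⊕ p1) ⊕ (p2 ↓ p1))) = F ⊕ T = T
((p6 ↔ p2) ⊕ (p2 ↑ ((p6 ⊕ p1) ⊕ (p2 ↓ p1)))) ↑ p6 = T ↑ F = T
p6 ↑ (((p6 ↔ p2) ⊕ (p2 ↑ ((p6 ⊕ p1) ⊕ (p2 ↓ p1)))) ↑ p6) = F ↑ T = T
¬(p6 ↑ (((p6 ↔ p2) ⊕ (p2 ↑ ((p6 ⊕ p1) ⊕ (p2 ↓ p1)))) ↑ p6)) = ¬T = F
¬¬(p6 ↑ (((p6 ↔ p2) ⊕ (p2 ↑ ((p6 ⊕ p1) ⊕ (p2 ↓ p1)))) ↑ p6)) = ¬F = T
p1 ↓ p2 = F ↓ T = F
¬¬(p6 ↑ (((p6 ↔ p2) ⊕ (p2 ↑ ((p6 ⊕ p1) ⊕ (p2 ↓ p1)))) ↑ p6)) ↔ (p1 ↓ p2) = T ↔ F = F
p1 ↑ p6 = F ↑ F = T
p1 ↑ (p1 ↑ p6) = F ↑ T = T
p1 ⊕ p6 = F ⊕ F = F
(p1 ⊕ p6) ⊕ p1 = F ⊕ F = F
((p1 ⊕ p6) ⊕ p1) ↓ p1 = F ↓ F = T
¬(((p1 ⊕ p6) ⊕ p1) ↓ p1) = ¬T = F
(p1 ↑ (p1 ↑ p6)) ⊕ ¬(((p1 ⊕ p6) ⊕ p1) ↓ p1) = T ⊕ F = T
(¬¬(p6 ↑ (((p6 ↔ p2) ⊕ (p2 ↑ ((p6 ⊕ p1) ⊕ (p2 ↓ p1)))) ↑ p6)) ↔ (p1 ↓ p2)) ↓ ((p1 ↑ (p1 ↑ p6)) ⊕ ¬(((p1 ⊕ p6) ⊕ p1) ↓ p1)) = F ↓ T = F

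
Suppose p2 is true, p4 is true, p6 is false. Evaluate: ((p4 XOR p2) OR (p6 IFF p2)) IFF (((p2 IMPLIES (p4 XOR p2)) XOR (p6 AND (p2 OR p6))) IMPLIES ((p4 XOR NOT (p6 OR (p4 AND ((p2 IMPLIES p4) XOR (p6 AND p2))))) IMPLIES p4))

F

p4 XOR p2 = T XOR T = F
p6 IFF p2 = F IFF T = F
(p4 XOR p2) OR (p6 IFF p2) = F OR F = F
p4 XOR p2 = T XOR T = F
p2 IMPLIES (p4 XOR p2) = T IMPLIES F = F
p2 OR p6 = T OR F = T
p6 AND (p2 OR p6) = F AND T = F
(p2 IMPLIES (p4 XOR p2)) XOR (p6 AND (p2 OR p6)) = F XOR F = F
p2 IMPLIES p4 = T IMPLIES T = T
p6 AND p2 = F AND T = F
(p2 IMPLIES p4) XOR (p6 AND p2) = T XOR F = T
p4 AND ((p2 IMPLIES p4) XOR (p6 AND p2)) = T AND T = T
p6 OR (p4 AND ((p2 IMPLIES p4) XOR (p6 AND p2))) = F OR T = T
NOT (p6 OR (p4 AND ((p2 IMPLIES p4) XOR (p6 AND p2)))) = NOT T = F
p4 XOR NOT (p6 OR (p4 AND ((p2 IMPLIES p4) XOR (p6 AND p2)))) = T XOR F = T
(p4 XOR NOT (p6 OR (p4 AND ((p2 IMPLIES p4) XOR (p6 AND p2))))) IMPLIES p4 = T IMPLIES T = T
((p2 IMPLIES (p4 XOR p2)) XOR (p6 AND (p2 OR p6))) IMPLIES ((p4 XOR NOT (p6 OR (p4 AND ((p2 IMPLIES p4) XOR (p6 AND p2))))) IMPLIES p4) = F IMPLIES T = T
((p4 XOR p2) OR (p6 IFF p2)) IFF (((p2 IMPLIES (p4 XOR p2)) XOR (p6 AND (p2 OR p6))) IMPLIES ((p4 XOR NOT (p6 OR (p4 AND ((p2 IMPLIES p4) XOR (p6 AND p2))))) IMPLIES p4)) = F IFF T = F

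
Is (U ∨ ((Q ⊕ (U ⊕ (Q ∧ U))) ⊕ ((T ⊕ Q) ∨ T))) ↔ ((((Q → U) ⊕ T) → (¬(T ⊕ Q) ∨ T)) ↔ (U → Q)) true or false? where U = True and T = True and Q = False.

False

Substituting U=True, T=True, Q=False:
Q ∧ U = False ∧ True = False
U ⊕ (Q ∧ U) = True ⊕ False = True
Q ⊕ (U ⊕ (Q ∧ U)) = False ⊕ True = True
T ⊕ Q = True ⊕ False = True
(T ⊕ Q) ∨ T = True ∨ True = True
(Q ⊕ (U ⊕ (Q ∧ U))) ⊕ ((T ⊕ Q) ∨ T) = True ⊕ True = False
U ∨ ((Q ⊕ (U ⊕ (Q ∧ U))) ⊕ ((T ⊕ Q) ∨ T)) = True ∨ False = True
Q → U = False → True = True
(Q → U) ⊕ T = True ⊕ True = False
T ⊕ Q = True ⊕ False = True
¬(T ⊕ Q) = ¬True = False
¬(T ⊕ Q) ∨ T = False ∨ True = True
((Q → U) ⊕ T) → (¬(T ⊕ Q) ∨ T) = False → True = True
U → Q = True → False = False
(((Q → U) ⊕ T) → (¬(T ⊕ Q) ∨ T)) ↔ (U → Q) = True ↔ False = False
(U ∨ ((Q ⊕ (U ⊕ (Q ∧ U))) ⊕ ((T ⊕ Q) ∨ T))) ↔ ((((Q → U) ⊕ T) → (¬(T ⊕ Q) ∨ T)) ↔ (U → Q)) = True ↔ False = False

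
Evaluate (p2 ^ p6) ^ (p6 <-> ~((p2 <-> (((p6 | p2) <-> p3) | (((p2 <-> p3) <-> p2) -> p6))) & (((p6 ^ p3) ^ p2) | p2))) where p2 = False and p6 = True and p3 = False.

False

p2 ^ p6 = False ^ True = True
p6 | p2 = True | False = True
(p6 | p2) <-> p3 = True <-> False = False
p2 <-> p3 = False <-> False = True
(p2 <-> p3) <-> p2 = True <-> False = False
((p2 <-> p3) <-> p2) -> p6 = False -> True = True
((p6 | p2) <-> p3) | (((p2 <-> p3) <-> p2) -> p6) = False | True = True
p2 <-> (((p6 | p2) <-> p3) | (((p2 <-> p3) <-> p2) -> p6)) = False <-> True = False
p6 ^ p3 = True ^ False = True
(p6 ^ p3) ^ p2 = True ^ False = True
((p6 ^ p3) ^ p2) | p2 = True | False = True
(p2 <-> (((p6 | p2) <-> p3) | (((p2 <-> p3) <-> p2) -> p6))) & (((p6 ^ p3) ^ p2) | p2) = False & True = False
~((p2 <-> (((p6 | p2) <-> p3) | (((p2 <-> p3) <-> p2) -> p6))) & (((p6 ^ p3) ^ p2) | p2)) = ~False = True
p6 <-> ~((p2 <-> (((p6 | p2) <-> p3) | (((p2 <-> p3) <-> p2) -> p6))) & (((p6 ^ p3) ^ p2) | p2)) = True <-> True = True
(p2 ^ p6) ^ (p6 <-> ~((p2 <-> (((p6 | p2) <-> p3) | (((p2 <-> p3) <-> p2) -> p6))) & (((p6 ^ p3) ^ p2) | p2))) = True ^ True = False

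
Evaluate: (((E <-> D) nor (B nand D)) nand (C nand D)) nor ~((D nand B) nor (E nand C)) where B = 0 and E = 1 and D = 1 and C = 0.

E <-> D = 1 <-> 1 = 1
B nand D = 0 nand 1 = 1
(E <-> D) nor (B nand D) = 1 nor 1 = 0
C nand D = 0 nand 1 = 1
((E <-> D) nor (B nand D)) nand (C nand D) = 0 nand 1 = 1
D nand B = 1 nand 0 = 1
E nand C = 1 nand 0 = 1
(D nand B) nor (E nand C) = 1 nor 1 = 0
~((D nand B) nor (E nand C)) = ~0 = 1
(((E <-> D) nor (B nand D)) nand (C nand D)) nor ~((D nand B) nor (E nand C)) = 1 nor 1 = 0

0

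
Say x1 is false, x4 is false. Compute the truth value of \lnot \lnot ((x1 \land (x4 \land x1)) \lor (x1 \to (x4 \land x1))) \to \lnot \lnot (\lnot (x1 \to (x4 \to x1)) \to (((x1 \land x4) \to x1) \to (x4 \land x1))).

x4 \land x1 = \text{False} \land \text{False} = \text{False}
x1 \land (x4 \land x1) = \text{False} \land \text{False} = \text{False}
x4 \land x1 = \text{False} \land \text{False} = \text{False}
x1 \to (x4 \land x1) = \text{False} \to \text{False} = \text{True}
(x1 \land (x4 \land x1)) \lor (x1 \to (x4 \land x1)) = \text{False} \lor \text{True} = \text{True}
\lnot ((x1 \land (x4 \land x1)) \lor (x1 \to (x4 \land x1))) = \lnot \text{True} = \text{False}
\lnot \lnot ((x1 \land (x4 \land x1)) \lor (x1 \to (x4 \land x1))) = \lnot \text{False} = \text{True}
x4 \to x1 = \text{False} \to \text{False} = \text{True}
x1 \to (x4 \to x1) = \text{False} \to \text{True} = \text{True}
\lnot (x1 \to (x4 \to x1)) = \lnot \text{True} = \text{False}
x1 \land x4 = \text{False} \land \text{False} = \text{False}
(x1 \land x4) \to x1 = \text{False} \to \text{False} = \text{True}
x4 \land x1 = \text{False} \land \text{False} = \text{False}
((x1 \land x4) \to x1) \to (x4 \land x1) = \text{True} \to \text{False} = \text{False}
\lnot (x1 \to (x4 \to x1)) \to (((x1 \land x4) \to x1) \to (x4 \land x1)) = \text{False} \to \text{False} = \text{True}
\lnot (\lnot (x1 \to (x4 \to x1)) \to (((x1 \land x4) \to x1) \to (x4 \land x1))) = \lnot \text{True} = \text{False}
\lnot \lnot (\lnot (x1 \to (x4 \to x1)) \to (((x1 \land x4) \to x1) \to (x4 \land x1))) = \lnot \text{False} = \text{True}
\lnot \lnot ((x1 \land (x4 \land x1)) \lor (x1 \to (x4 \land x1))) \to \lnot \lnot (\lnot (x1 \to (x4 \to x1)) \to (((x1 \land x4) \to x1) \to (x4 \land x1))) = \text{True} \to \text{True} = \text{True}

\text{True}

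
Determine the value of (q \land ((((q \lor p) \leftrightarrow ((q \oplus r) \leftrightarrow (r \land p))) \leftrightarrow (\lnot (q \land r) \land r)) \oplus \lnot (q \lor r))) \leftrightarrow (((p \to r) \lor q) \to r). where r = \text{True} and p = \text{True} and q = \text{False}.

Substituting r=\text{True}, p=\text{True}, q=\text{False}:
q \lor p = \text{False} \lor \text{True} = \text{True}
q \oplus r = \text{False} \oplus \text{True} = \text{True}
r \land p = \text{True} \land \text{True} = \text{True}
(q \oplus r) \leftrightarrow (r \land p) = \text{True} \leftrightarrow \text{True} = \text{True}
(q \lor p) \leftrightarrow ((q \oplus r) \leftrightarrow (r \land p)) = \text{True} \leftrightarrow \text{True} = \text{True}
q \land r = \text{False} \land \text{True} = \text{False}
\lnot (q \land r) = \lnot \text{False} = \text{True}
\lnot (q \land r) \land r = \text{True} \land \text{True} = \text{True}
((q \lor p) \leftrightarrow ((q \oplus r) \leftrightarrow (r \land p))) \leftrightarrow (\lnot (q \land r) \land r) = \text{True} \leftrightarrow \text{True} = \text{True}
q \lor r = \text{False} \lor \text{True} = \text{True}
\lnot (q \lor r) = \lnot \text{True} = \text{False}
(((q \lor p) \leftrightarrow ((q \oplus r) \leftrightarrow (r \land p))) \leftrightarrow (\lnot (q \land r) \land r)) \oplus \lnot (q \lor r) = \text{True} \oplus \text{False} = \text{True}
q \land ((((q \lor p) \leftrightarrow ((q \oplus r) \leftrightarrow (r \land p))) \leftrightarrow (\lnot (q \land r) \land r)) \oplus \lnot (q \lor r)) = \text{False} \land \text{True} = \text{False}
p \to r = \text{True} \to \text{True} = \text{True}
(p \to r) \lor q = \text{True} \lor \text{False} = \text{True}
((p \to r) \lor q) \to r = \text{True} \to \text{True} = \text{True}
(q \land ((((q \lor p) \leftrightarrow ((q \oplus r) \leftrightarrow (r \land p))) \leftrightarrow (\lnot (q \land r) \land r)) \oplus \lnot (q \lor r))) \leftrightarrow (((p \to r) \lor q) \to r) = \text{False} \leftrightarrow \text{True} = \text{False}

\text{False}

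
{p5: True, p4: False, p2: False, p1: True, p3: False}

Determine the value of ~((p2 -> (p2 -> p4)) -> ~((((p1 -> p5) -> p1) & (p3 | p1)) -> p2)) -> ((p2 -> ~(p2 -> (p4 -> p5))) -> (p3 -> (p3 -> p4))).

p2 -> p4 = False -> False = True
p2 -> (p2 -> p4) = False -> True = True
p1 -> p5 = True -> True = True
(p1 -> p5) -> p1 = True -> True = True
p3 | p1 = False | True = True
((p1 -> p5) -> p1) & (p3 | p1) = True & True = True
(((p1 -> p5) -> p1) & (p3 | p1)) -> p2 = True -> False = False
~((((p1 -> p5) -> p1) & (p3 | p1)) -> p2) = ~False = True
(p2 -> (p2 -> p4)) -> ~((((p1 -> p5) -> p1) & (p3 | p1)) -> p2) = True -> True = True
~((p2 -> (p2 -> p4)) -> ~((((p1 -> p5) -> p1) & (p3 | p1)) -> p2)) = ~True = False
p4 -> p5 = False -> True = True
p2 -> (p4 -> p5) = False -> True = True
~(p2 -> (p4 -> p5)) = ~True = False
p2 -> ~(p2 -> (p4 -> p5)) = False -> False = True
p3 -> p4 = False -> False = True
p3 -> (p3 -> p4) = False -> True = True
(p2 -> ~(p2 -> (p4 -> p5))) -> (p3 -> (p3 -> p4)) = True -> True = True
~((p2 -> (p2 -> p4)) -> ~((((p1 -> p5) -> p1) & (p3 | p1)) -> p2)) -> ((p2 -> ~(p2 -> (p4 -> p5))) -> (p3 -> (p3 -> p4))) = False -> True = True

True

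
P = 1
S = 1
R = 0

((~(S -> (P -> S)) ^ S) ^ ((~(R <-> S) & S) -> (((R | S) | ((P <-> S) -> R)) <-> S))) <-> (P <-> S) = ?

P -> S = 1 -> 1 = 1
S -> (P -> S) = 1 -> 1 = 1
~(S -> (P -> S)) = ~1 = 0
~(S -> (P -> S)) ^ S = 0 ^ 1 = 1
R <-> S = 0 <-> 1 = 0
~(R <-> S) = ~0 = 1
~(R <-> S) & S = 1 & 1 = 1
R | S = 0 | 1 = 1
P <-> S = 1 <-> 1 = 1
(P <-> S) -> R = 1 -> 0 = 0
(R | S) | ((P <-> S) -> R) = 1 | 0 = 1
((R | S) | ((P <-> S) -> R)) <-> S = 1 <-> 1 = 1
(~(R <-> S) & S) -> (((R | S) | ((P <-> S) -> R)) <-> S) = 1 -> 1 = 1
(~(S -> (P -> S)) ^ S) ^ ((~(R <-> S) & S) -> (((R | S) | ((P <-> S) -> R)) <-> S)) = 1 ^ 1 = 0
P <-> S = 1 <-> 1 = 1
((~(S -> (P -> S)) ^ S) ^ ((~(R <-> S) & S) -> (((R | S) | ((P <-> S) -> R)) <-> S))) <-> (P <-> S) = 0 <-> 1 = 0

0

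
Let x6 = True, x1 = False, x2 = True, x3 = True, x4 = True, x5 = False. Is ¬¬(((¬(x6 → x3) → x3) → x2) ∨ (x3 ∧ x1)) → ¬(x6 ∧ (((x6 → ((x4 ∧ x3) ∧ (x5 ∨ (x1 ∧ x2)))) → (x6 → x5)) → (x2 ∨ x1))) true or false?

x6 → x3 = True → True = True
¬(x6 → x3) = ¬True = False
¬(x6 → x3) → x3 = False → True = True
(¬(x6 → x3) → x3) → x2 = True → True = True
x3 ∧ x1 = True ∧ False = False
((¬(x6 → x3) → x3) → x2) ∨ (x3 ∧ x1) = True ∨ False = True
¬(((¬(x6 → x3) → x3) → x2) ∨ (x3 ∧ x1)) = ¬True = False
¬¬(((¬(x6 → x3) → x3) → x2) ∨ (x3 ∧ x1)) = ¬False = True
x4 ∧ x3 = True ∧ True = True
x1 ∧ x2 = False ∧ True = False
x5 ∨ (x1 ∧ x2) = False ∨ False = False
(x4 ∧ x3) ∧ (x5 ∨ (x1 ∧ x2)) = True ∧ False = False
x6 → ((x4 ∧ x3) ∧ (x5 ∨ (x1 ∧ x2))) = True → False = False
x6 → x5 = True → False = False
(x6 → ((x4 ∧ x3) ∧ (x5 ∨ (x1 ∧ x2)))) → (x6 → x5) = False → False = True
x2 ∨ x1 = True ∨ False = True
((x6 → ((x4 ∧ x3) ∧ (x5 ∨ (x1 ∧ x2)))) → (x6 → x5)) → (x2 ∨ x1) = True → True = True
x6 ∧ (((x6 → ((x4 ∧ x3) ∧ (x5 ∨ (x1 ∧ x2)))) → (x6 → x5)) → (x2 ∨ x1)) = True ∧ True = True
¬(x6 ∧ (((x6 → ((x4 ∧ x3) ∧ (x5 ∨ (x1 ∧ x2)))) → (x6 → x5)) → (x2 ∨ x1))) = ¬True = False
¬¬(((¬(x6 → x3) → x3) → x2) ∨ (x3 ∧ x1)) → ¬(x6 ∧ (((x6 → ((x4 ∧ x3) ∧ (x5 ∨ (x1 ∧ x2)))) → (x6 → x5)) → (x2 ∨ x1))) = True → False = False

False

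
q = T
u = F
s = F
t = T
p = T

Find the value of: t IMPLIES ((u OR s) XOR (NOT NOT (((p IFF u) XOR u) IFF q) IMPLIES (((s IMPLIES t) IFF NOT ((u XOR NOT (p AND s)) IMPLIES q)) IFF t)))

u OR s = F OR F = F
p IFF u = T IFF F = F
(p IFF u) XOR u = F XOR F = F
((p IFF u) XOR u) IFF q = F IFF T = F
NOT (((p IFF u) XOR u) IFF q) = NOT F = T
NOT NOT (((p IFF u) XOR u) IFF q) = NOT T = F
s IMPLIES t = F IMPLIES T = T
p AND s = T AND F = F
NOT (p AND s) = NOT F = T
u XOR NOT (p AND s) = F XOR T = T
(u XOR NOT (p AND s)) IMPLIES q = T IMPLIES T = T
NOT ((u XOR NOT (p AND s)) IMPLIES q) = NOT T = F
(s IMPLIES t) IFF NOT ((u XOR NOT (p AND s)) IMPLIES q) = T IFF F = F
((s IMPLIES t) IFF NOT ((u XOR NOT (p AND s)) IMPLIES q)) IFF t = F IFF T = F
NOT NOT (((p IFF u) XOR u) IFF q) IMPLIES (((s IMPLIES t) IFF NOT ((u XOR NOT (p AND s)) IMPLIES q)) IFF t) = F IMPLIES F = T
(u OR s) XOR (NOT NOT (((p IFF u) XOR u) IFF q) IMPLIES (((s IMPLIES t) IFF NOT ((u XOR NOT (p AND s)) IMPLIES q)) IFF t)) = F XOR T = T
t IMPLIES ((u OR s) XOR (NOT NOT (((p IFF u) XOR u) IFF q) IMPLIES (((s IMPLIES t) IFF NOT ((u XOR NOT (p AND s)) IMPLIES q)) IFF t))) = T IMPLIES T = T

T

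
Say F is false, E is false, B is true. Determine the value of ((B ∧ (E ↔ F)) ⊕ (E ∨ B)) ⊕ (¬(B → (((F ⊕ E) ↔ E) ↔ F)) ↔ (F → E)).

True

Substituting F=False, E=False, B=True:
E ↔ F = False ↔ False = True
B ∧ (E ↔ F) = True ∧ True = True
E ∨ B = False ∨ True = True
(B ∧ (E ↔ F)) ⊕ (E ∨ B) = True ⊕ True = False
F ⊕ E = False ⊕ False = False
(F ⊕ E) ↔ E = False ↔ False = True
((F ⊕ E) ↔ E) ↔ F = True ↔ False = False
B → (((F ⊕ E) ↔ E) ↔ F) = True → False = False
¬(B → (((F ⊕ E) ↔ E) ↔ F)) = ¬False = True
F → E = False → False = True
¬(B → (((F ⊕ E) ↔ E) ↔ F)) ↔ (F → E) = True ↔ True = True
((B ∧ (E ↔ F)) ⊕ (E ∨ B)) ⊕ (¬(B → (((F ⊕ E) ↔ E) ↔ F)) ↔ (F → E)) = False ⊕ True = True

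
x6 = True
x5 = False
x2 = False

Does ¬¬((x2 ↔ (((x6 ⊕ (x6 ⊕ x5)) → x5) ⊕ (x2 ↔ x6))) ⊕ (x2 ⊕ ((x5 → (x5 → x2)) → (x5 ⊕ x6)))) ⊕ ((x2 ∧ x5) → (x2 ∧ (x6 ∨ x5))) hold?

False

Substituting x6=True, x5=False, x2=False:
x6 ⊕ x5 = True ⊕ False = True
x6 ⊕ (x6 ⊕ x5) = True ⊕ True = False
(x6 ⊕ (x6 ⊕ x5)) → x5 = False → False = True
x2 ↔ x6 = False ↔ True = False
((x6 ⊕ (x6 ⊕ x5)) → x5) ⊕ (x2 ↔ x6) = True ⊕ False = True
x2 ↔ (((x6 ⊕ (x6 ⊕ x5)) → x5) ⊕ (x2 ↔ x6)) = False ↔ True = False
x5 → x2 = False → False = True
x5 → (x5 → x2) = False → True = True
x5 ⊕ x6 = False ⊕ True = True
(x5 → (x5 → x2)) → (x5 ⊕ x6) = True → True = True
x2 ⊕ ((x5 → (x5 → x2)) → (x5 ⊕ x6)) = False ⊕ True = True
(x2 ↔ (((x6 ⊕ (x6 ⊕ x5)) → x5) ⊕ (x2 ↔ x6))) ⊕ (x2 ⊕ ((x5 → (x5 → x2)) → (x5 ⊕ x6))) = False ⊕ True = True
¬((x2 ↔ (((x6 ⊕ (x6 ⊕ x5)) → x5) ⊕ (x2 ↔ x6))) ⊕ (x2 ⊕ ((x5 → (x5 → x2)) → (x5 ⊕ x6)))) = ¬True = False
¬¬((x2 ↔ (((x6 ⊕ (x6 ⊕ x5)) → x5) ⊕ (x2 ↔ x6))) ⊕ (x2 ⊕ ((x5 → (x5 → x2)) → (x5 ⊕ x6)))) = ¬False = True
x2 ∧ x5 = False ∧ False = False
x6 ∨ x5 = True ∨ False = True
x2 ∧ (x6 ∨ x5) = False ∧ True = False
(x2 ∧ x5) → (x2 ∧ (x6 ∨ x5)) = False → False = True
¬¬((x2 ↔ (((x6 ⊕ (x6 ⊕ x5)) → x5) ⊕ (x2 ↔ x6))) ⊕ (x2 ⊕ ((x5 → (x5 → x2)) → (x5 ⊕ x6)))) ⊕ ((x2 ∧ x5) → (x2 ∧ (x6 ∨ x5))) = True ⊕ True = False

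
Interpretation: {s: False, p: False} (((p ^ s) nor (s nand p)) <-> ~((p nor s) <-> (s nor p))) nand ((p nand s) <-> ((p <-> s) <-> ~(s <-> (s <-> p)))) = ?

p ^ s = False ^ False = False
s nand p = False nand False = True
(p ^ s) nor (s nand p) = False nor True = False
p nor s = False nor False = True
s nor p = False nor False = True
(p nor s) <-> (s nor p) = True <-> True = True
~((p nor s) <-> (s nor p)) = ~True = False
((p ^ s) nor (s nand p)) <-> ~((p nor s) <-> (s nor p)) = False <-> False = True
p nand s = False nand False = True
p <-> s = False <-> False = True
s <-> p = False <-> False = True
s <-> (s <-> p) = False <-> True = False
~(s <-> (s <-> p)) = ~False = True
(p <-> s) <-> ~(s <-> (s <-> p)) = True <-> True = True
(p nand s) <-> ((p <-> s) <-> ~(s <-> (s <-> p))) = True <-> True = True
(((p ^ s) nor (s nand p)) <-> ~((p nor s) <-> (s nor p))) nand ((p nand s) <-> ((p <-> s) <-> ~(s <-> (s <-> p)))) = True nand True = False

False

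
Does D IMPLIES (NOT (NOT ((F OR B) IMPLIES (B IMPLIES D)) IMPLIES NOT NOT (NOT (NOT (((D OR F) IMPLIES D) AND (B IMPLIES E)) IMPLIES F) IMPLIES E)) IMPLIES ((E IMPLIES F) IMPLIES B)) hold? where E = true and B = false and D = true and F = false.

Substituting E=true, B=false, D=true, F=false:
F OR B = false OR false = false
B IMPLIES D = false IMPLIES true = true
(F OR B) IMPLIES (B IMPLIES D) = false IMPLIES true = true
NOT ((F OR B) IMPLIES (B IMPLIES D)) = NOT true = false
D OR F = true OR false = true
(D OR F) IMPLIES D = true IMPLIES true = true
B IMPLIES E = false IMPLIES true = true
((D OR F) IMPLIES D) AND (B IMPLIES E) = true AND true = true
NOT (((D OR F) IMPLIES D) AND (B IMPLIES E)) = NOT true = false
NOT (((D OR F) IMPLIES D) AND (B IMPLIES E)) IMPLIES F = false IMPLIES false = true
NOT (NOT (((D OR F) IMPLIES D) AND (B IMPLIES E)) IMPLIES F) = NOT true = false
NOT (NOT (((D OR F) IMPLIES D) AND (B IMPLIES E)) IMPLIES F) IMPLIES E = false IMPLIES true = true
NOT (NOT (NOT (((D OR F) IMPLIES D) AND (B IMPLIES E)) IMPLIES F) IMPLIES E) = NOT true = false
NOT NOT (NOT (NOT (((D OR F) IMPLIES D) AND (B IMPLIES E)) IMPLIES F) IMPLIES E) = NOT false = true
NOT ((F OR B) IMPLIES (B IMPLIES D)) IMPLIES NOT NOT (NOT (NOT (((D OR F) IMPLIES D) AND (B IMPLIES E)) IMPLIES F) IMPLIES E) = false IMPLIES true = true
NOT (NOT ((F OR B) IMPLIES (B IMPLIES D)) IMPLIES NOT NOT (NOT (NOT (((D OR F) IMPLIES D) AND (B IMPLIES E)) IMPLIES F) IMPLIES E)) = NOT true = false
E IMPLIES F = true IMPLIES false = false
(E IMPLIES F) IMPLIES B = false IMPLIES false = true
NOT (NOT ((F OR B) IMPLIES (B IMPLIES D)) IMPLIES NOT NOT (NOT (NOT (((D OR F) IMPLIES D) AND (B IMPLIES E)) IMPLIES F) IMPLIES E)) IMPLIES ((E IMPLIES F) IMPLIES B) = false IMPLIES true = true
D IMPLIES (NOT (NOT ((F OR B) IMPLIES (B IMPLIES D)) IMPLIES NOT NOT (NOT (NOT (((D OR F) IMPLIES D) AND (B IMPLIES E)) IMPLIES F) IMPLIES E)) IMPLIES ((E IMPLIES F) IMPLIES B)) = true IMPLIES true = true

true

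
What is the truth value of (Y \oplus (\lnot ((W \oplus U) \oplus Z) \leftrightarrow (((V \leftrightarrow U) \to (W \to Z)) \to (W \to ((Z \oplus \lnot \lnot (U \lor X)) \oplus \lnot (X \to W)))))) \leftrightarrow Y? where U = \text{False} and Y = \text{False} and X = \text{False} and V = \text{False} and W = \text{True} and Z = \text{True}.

\text{False}

W \oplus U = \text{True} \oplus \text{False} = \text{True}
(W \oplus U) \oplus Z = \text{True} \oplus \text{True} = \text{False}
\lnot ((W \oplus U) \oplus Z) = \lnot \text{False} = \text{True}
V \leftrightarrow U = \text{False} \leftrightarrow \text{False} = \text{True}
W \to Z = \text{True} \to \text{True} = \text{True}
(V \leftrightarrow U) \to (W \to Z) = \text{True} \to \text{True} = \text{True}
U \lor X = \text{False} \lor \text{False} = \text{False}
\lnot (U \lor X) = \lnot \text{False} = \text{True}
\lnot \lnot (U \lor X) = \lnot \text{True} = \text{False}
Z \oplus \lnot \lnot (U \lor X) = \text{True} \oplus \text{False} = \text{True}
X \to W = \text{False} \to \text{True} = \text{True}
\lnot (X \to W) = \lnot \text{True} = \text{False}
(Z \oplus \lnot \lnot (U \lor X)) \oplus \lnot (X \to W) = \text{True} \oplus \text{False} = \text{True}
W \to ((Z \oplus \lnot \lnot (U \lor X)) \oplus \lnot (X \to W)) = \text{True} \to \text{True} = \text{True}
((V \leftrightarrow U) \to (W \to Z)) \to (W \to ((Z \oplus \lnot \lnot (U \lor X)) \oplus \lnot (X \to W))) = \text{True} \to \text{True} = \text{True}
\lnot ((W \oplus U) \oplus Z) \leftrightarrow (((V \leftrightarrow U) \to (W \to Z)) \to (W \to ((Z \oplus \lnot \lnot (U \lor X)) \oplus \lnot (X \to W)))) = \text{True} \leftrightarrow \text{True} = \text{True}
Y \oplus (\lnot ((W \oplus U) \oplus Z) \leftrightarrow (((V \leftrightarrow U) \to (W \to Z)) \to (W \to ((Z \oplus \lnot \lnot (U \lor X)) \oplus \lnot (X \to W))))) = \text{False} \oplus \text{True} = \text{True}
(Y \oplus (\lnot ((W \oplus U) \oplus Z) \leftrightarrow (((V \leftrightarrow U) \to (W \to Z)) \to (W \to ((Z \oplus \lnot \lnot (U \lor X)) \oplus \lnot (X \to W)))))) \leftrightarrow Y = \text{True} \leftrightarrow \text{False} = \text{False}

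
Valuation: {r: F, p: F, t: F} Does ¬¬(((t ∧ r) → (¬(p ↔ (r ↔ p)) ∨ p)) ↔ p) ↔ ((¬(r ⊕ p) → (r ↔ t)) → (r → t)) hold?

t ∧ r = F ∧ F = F
r ↔ p = F ↔ F = T
p ↔ (r ↔ p) = F ↔ T = F
¬(p ↔ (r ↔ p)) = ¬F = T
¬(p ↔ (r ↔ p)) ∨ p = T ∨ F = T
(t ∧ r) → (¬(p ↔ (r ↔ p)) ∨ p) = F → T = T
((t ∧ r) → (¬(p ↔ (r ↔ p)) ∨ p)) ↔ p = T ↔ F = F
¬(((t ∧ r) → (¬(p ↔ (r ↔ p)) ∨ p)) ↔ p) = ¬F = T
¬¬(((t ∧ r) → (¬(p ↔ (r ↔ p)) ∨ p)) ↔ p) = ¬T = F
r ⊕ p = F ⊕ F = F
¬(r ⊕ p) = ¬F = T
r ↔ t = F ↔ F = T
¬(r ⊕ p) → (r ↔ t) = T → T = T
r → t = F → F = T
(¬(r ⊕ p) → (r ↔ t)) → (r → t) = T → T = T
¬¬(((t ∧ r) → (¬(p ↔ (r ↔ p)) ∨ p)) ↔ p) ↔ ((¬(r ⊕ p) → (r ↔ t)) → (r → t)) = F ↔ T = F

F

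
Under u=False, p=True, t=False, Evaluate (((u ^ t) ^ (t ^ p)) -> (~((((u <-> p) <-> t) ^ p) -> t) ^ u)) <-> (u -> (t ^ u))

Substituting u=False, p=True, t=False:
u ^ t = False ^ False = False
t ^ p = False ^ True = True
(u ^ t) ^ (t ^ p) = False ^ True = True
u <-> p = False <-> True = False
(u <-> p) <-> t = False <-> False = True
((u <-> p) <-> t) ^ p = True ^ True = False
(((u <-> p) <-> t) ^ p) -> t = False -> False = True
~((((u <-> p) <-> t) ^ p) -> t) = ~True = False
~((((u <-> p) <-> t) ^ p) -> t) ^ u = False ^ False = False
((u ^ t) ^ (t ^ p)) -> (~((((u <-> p) <-> t) ^ p) -> t) ^ u) = True -> False = False
t ^ u = False ^ False = False
u -> (t ^ u) = False -> False = True
(((u ^ t) ^ (t ^ p)) -> (~((((u <-> p) <-> t) ^ p) -> t) ^ u)) <-> (u -> (t ^ u)) = False <-> True = False

False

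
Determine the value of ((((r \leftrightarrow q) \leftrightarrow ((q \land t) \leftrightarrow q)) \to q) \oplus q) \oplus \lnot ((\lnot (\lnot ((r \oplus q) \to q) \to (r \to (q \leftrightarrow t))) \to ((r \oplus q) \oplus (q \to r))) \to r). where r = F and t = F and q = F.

r \leftrightarrow q = F \leftrightarrow F = T
q \land t = F \land F = F
(q \land t) \leftrightarrow q = F \leftrightarrow F = T
(r \leftrightarrow q) \leftrightarrow ((q \land t) \leftrightarrow q) = T \leftrightarrow T = T
((r \leftrightarrow q) \leftrightarrow ((q \land t) \leftrightarrow q)) \to q = T \to F = F
(((r \leftrightarrow q) \leftrightarrow ((q \land t) \leftrightarrow q)) \to q) \oplus q = F \oplus F = F
r \oplus q = F \oplus F = F
(r \oplus q) \to q = F \to F = T
\lnot ((r \oplus q) \to q) = \lnot T = F
q \leftrightarrow t = F \leftrightarrow F = T
r \to (q \leftrightarrow t) = F \to T = T
\lnot ((r \oplus q) \to q) \to (r \to (q \leftrightarrow t)) = F \to T = T
\lnot (\lnot ((r \oplus q) \to q) \to (r \to (q \leftrightarrow t))) = \lnot T = F
r \oplus q = F \oplus F = F
q \to r = F \to F = T
(r \oplus q) \oplus (q \to r) = F \oplus T = T
\lnot (\lnot ((r \oplus q) \to q) \to (r \to (q \leftrightarrow t))) \to ((r \oplus q) \oplus (q \to r)) = F \to T = T
(\lnot (\lnot ((r \oplus q) \to q) \to (r \to (q \leftrightarrow t))) \to ((r \oplus q) \oplus (q \to r))) \to r = T \to F = F
\lnot ((\lnot (\lnot ((r \oplus q) \to q) \to (r \to (q \leftrightarrow t))) \to ((r \oplus q) \oplus (q \to r))) \to r) = \lnot F = T
((((r \leftrightarrow q) \leftrightarrow ((q \land t) \leftrightarrow q)) \to q) \oplus q) \oplus \lnot ((\lnot (\lnot ((r \oplus q) \to q) \to (r \to (q \leftrightarrow t))) \to ((r \oplus q) \oplus (q \to r))) \to r) = F \oplus T = T

T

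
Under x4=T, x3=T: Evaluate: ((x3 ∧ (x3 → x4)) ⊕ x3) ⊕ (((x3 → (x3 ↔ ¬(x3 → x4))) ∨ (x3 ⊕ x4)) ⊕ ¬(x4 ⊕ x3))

T

x3 → x4 = T → T = T
x3 ∧ (x3 → x4) = T ∧ T = T
(x3 ∧ (x3 → x4)) ⊕ x3 = T ⊕ T = F
x3 → x4 = T → T = T
¬(x3 → x4) = ¬T = F
x3 ↔ ¬(x3 → x4) = T ↔ F = F
x3 → (x3 ↔ ¬(x3 → x4)) = T → F = F
x3 ⊕ x4 = T ⊕ T = F
(x3 → (x3 ↔ ¬(x3 → x4))) ∨ (x3 ⊕ x4) = F ∨ F = F
x4 ⊕ x3 = T ⊕ T = F
¬(x4 ⊕ x3) = ¬F = T
((x3 → (x3 ↔ ¬(x3 → x4))) ∨ (x3 ⊕ x4)) ⊕ ¬(x4 ⊕ x3) = F ⊕ T = T
((x3 ∧ (x3 → x4)) ⊕ x3) ⊕ (((x3 → (x3 ↔ ¬(x3 → x4))) ∨ (x3 ⊕ x4)) ⊕ ¬(x4 ⊕ x3)) = F ⊕ T = T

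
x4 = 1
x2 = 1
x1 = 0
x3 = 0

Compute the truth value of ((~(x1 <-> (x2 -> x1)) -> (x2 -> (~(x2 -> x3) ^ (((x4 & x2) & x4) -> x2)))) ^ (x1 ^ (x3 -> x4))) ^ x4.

Substituting x4=1, x2=1, x1=0, x3=0:
x2 -> x1 = 1 -> 0 = 0
x1 <-> (x2 -> x1) = 0 <-> 0 = 1
~(x1 <-> (x2 -> x1)) = ~1 = 0
x2 -> x3 = 1 -> 0 = 0
~(x2 -> x3) = ~0 = 1
x4 & x2 = 1 & 1 = 1
(x4 & x2) & x4 = 1 & 1 = 1
((x4 & x2) & x4) -> x2 = 1 -> 1 = 1
~(x2 -> x3) ^ (((x4 & x2) & x4) -> x2) = 1 ^ 1 = 0
x2 -> (~(x2 -> x3) ^ (((x4 & x2) & x4) -> x2)) = 1 -> 0 = 0
~(x1 <-> (x2 -> x1)) -> (x2 -> (~(x2 -> x3) ^ (((x4 & x2) & x4) -> x2))) = 0 -> 0 = 1
x3 -> x4 = 0 -> 1 = 1
x1 ^ (x3 -> x4) = 0 ^ 1 = 1
(~(x1 <-> (x2 -> x1)) -> (x2 -> (~(x2 -> x3) ^ (((x4 & x2) & x4) -> x2)))) ^ (x1 ^ (x3 -> x4)) = 1 ^ 1 = 0
((~(x1 <-> (x2 -> x1)) -> (x2 -> (~(x2 -> x3) ^ (((x4 & x2) & x4) -> x2)))) ^ (x1 ^ (x3 -> x4))) ^ x4 = 0 ^ 1 = 1

1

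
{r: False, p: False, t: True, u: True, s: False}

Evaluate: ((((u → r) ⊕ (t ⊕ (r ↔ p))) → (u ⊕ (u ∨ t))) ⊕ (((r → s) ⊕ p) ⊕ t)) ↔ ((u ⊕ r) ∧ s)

u → r = True → False = False
r ↔ p = False ↔ False = True
t ⊕ (r ↔ p) = True ⊕ True = False
(u → r) ⊕ (t ⊕ (r ↔ p)) = False ⊕ False = False
u ∨ t = True ∨ True = True
u ⊕ (u ∨ t) = True ⊕ True = False
((u → r) ⊕ (t ⊕ (r ↔ p))) → (u ⊕ (u ∨ t)) = False → False = True
r → s = False → False = True
(r → s) ⊕ p = True ⊕ False = True
((r → s) ⊕ p) ⊕ t = True ⊕ True = False
(((u → r) ⊕ (t ⊕ (r ↔ p))) → (u ⊕ (u ∨ t))) ⊕ (((r → s) ⊕ p) ⊕ t) = True ⊕ False = True
u ⊕ r = True ⊕ False = True
(u ⊕ r) ∧ s = True ∧ False = False
((((u → r) ⊕ (t ⊕ (r ↔ p))) → (u ⊕ (u ∨ t))) ⊕ (((r → s) ⊕ p) ⊕ t)) ↔ ((u ⊕ r) ∧ s) = True ↔ False = False

False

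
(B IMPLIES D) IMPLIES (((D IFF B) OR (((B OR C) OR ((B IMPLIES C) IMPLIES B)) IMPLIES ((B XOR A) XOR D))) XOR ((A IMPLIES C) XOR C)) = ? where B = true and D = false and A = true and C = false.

B IMPLIES D = true IMPLIES false = false
D IFF B = false IFF true = false
B OR C = true OR false = true
B IMPLIES C = true IMPLIES false = false
(B IMPLIES C) IMPLIES B = false IMPLIES true = true
(B OR C) OR ((B IMPLIES C) IMPLIES B) = true OR true = true
B XOR A = true XOR true = false
(B XOR A) XOR D = false XOR false = false
((B OR C) OR ((B IMPLIES C) IMPLIES B)) IMPLIES ((B XOR A) XOR D) = true IMPLIES false = false
(D IFF B) OR (((B OR C) OR ((B IMPLIES C) IMPLIES B)) IMPLIES ((B XOR A) XOR D)) = false OR false = false
A IMPLIES C = true IMPLIES false = false
(A IMPLIES C) XOR C = false XOR false = false
((D IFF B) OR (((B OR C) OR ((B IMPLIES C) IMPLIES B)) IMPLIES ((B XOR A) XOR D))) XOR ((A IMPLIES C) XOR C) = false XOR false = false
(B IMPLIES D) IMPLIES (((D IFF B) OR (((B OR C) OR ((B IMPLIES C) IMPLIES B)) IMPLIES ((B XOR A) XOR D))) XOR ((A IMPLIES C) XOR C)) = false IMPLIES false = true

true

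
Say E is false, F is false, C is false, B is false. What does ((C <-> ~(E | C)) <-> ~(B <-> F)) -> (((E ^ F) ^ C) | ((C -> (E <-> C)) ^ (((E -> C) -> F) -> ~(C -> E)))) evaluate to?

E | C = False | False = False
~(E | C) = ~False = True
C <-> ~(E | C) = False <-> True = False
B <-> F = False <-> False = True
~(B <-> F) = ~True = False
(C <-> ~(E | C)) <-> ~(B <-> F) = False <-> False = True
E ^ F = False ^ False = False
(E ^ F) ^ C = False ^ False = False
E <-> C = False <-> False = True
C -> (E <-> C) = False -> True = True
E -> C = False -> False = True
(E -> C) -> F = True -> False = False
C -> E = False -> False = True
~(C -> E) = ~True = False
((E -> C) -> F) -> ~(C -> E) = False -> False = True
(C -> (E <-> C)) ^ (((E -> C) -> F) -> ~(C -> E)) = True ^ True = False
((E ^ F) ^ C) | ((C -> (E <-> C)) ^ (((E -> C) -> F) -> ~(C -> E))) = False | False = False
((C <-> ~(E | C)) <-> ~(B <-> F)) -> (((E ^ F) ^ C) | ((C -> (E <-> C)) ^ (((E -> C) -> F) -> ~(C -> E)))) = True -> False = False

False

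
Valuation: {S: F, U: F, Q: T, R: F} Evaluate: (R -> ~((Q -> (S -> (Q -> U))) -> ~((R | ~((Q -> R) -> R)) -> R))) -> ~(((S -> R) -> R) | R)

Q -> U = T -> F = F
S -> (Q -> U) = F -> F = T
Q -> (S -> (Q -> U)) = T -> T = T
Q -> R = T -> F = F
(Q -> R) -> R = F -> F = T
~((Q -> R) -> R) = ~T = F
R | ~((Q -> R) -> R) = F | F = F
(R | ~((Q -> R) -> R)) -> R = F -> F = T
~((R | ~((Q -> R) -> R)) -> R) = ~T = F
(Q -> (S -> (Q -> U))) -> ~((R | ~((Q -> R) -> R)) -> R) = T -> F = F
~((Q -> (S -> (Q -> U))) -> ~((R | ~((Q -> R) -> R)) -> R)) = ~F = T
R -> ~((Q -> (S -> (Q -> U))) -> ~((R | ~((Q -> R) -> R)) -> R)) = F -> T = T
S -> R = F -> F = T
(S -> R) -> R = T -> F = F
((S -> R) -> R) | R = F | F = F
~(((S -> R) -> R) | R) = ~F = T
(R -> ~((Q -> (S -> (Q -> U))) -> ~((R | ~((Q -> R) -> R)) -> R))) -> ~(((S -> R) -> R) | R) = T -> T = T

T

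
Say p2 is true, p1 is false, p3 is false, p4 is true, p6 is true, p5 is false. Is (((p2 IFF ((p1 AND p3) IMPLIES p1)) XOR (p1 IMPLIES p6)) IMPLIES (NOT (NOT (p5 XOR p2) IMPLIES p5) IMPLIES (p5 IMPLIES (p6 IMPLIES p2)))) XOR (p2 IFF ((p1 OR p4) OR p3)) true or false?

False

Substituting p2=True, p1=False, p3=False, p4=True, p6=True, p5=False:
p1 AND p3 = False AND False = False
(p1 AND p3) IMPLIES p1 = False IMPLIES False = True
p2 IFF ((p1 AND p3) IMPLIES p1) = True IFF True = True
p1 IMPLIES p6 = False IMPLIES True = True
(p2 IFF ((p1 AND p3) IMPLIES p1)) XOR (p1 IMPLIES p6) = True XOR True = False
p5 XOR p2 = False XOR True = True
NOT (p5 XOR p2) = NOT True = False
NOT (p5 XOR p2) IMPLIES p5 = False IMPLIES False = True
NOT (NOT (p5 XOR p2) IMPLIES p5) = NOT True = False
p6 IMPLIES p2 = True IMPLIES True = True
p5 IMPLIES (p6 IMPLIES p2) = False IMPLIES True = True
NOT (NOT (p5 XOR p2) IMPLIES p5) IMPLIES (p5 IMPLIES (p6 IMPLIES p2)) = False IMPLIES True = True
((p2 IFF ((p1 AND p3) IMPLIES p1)) XOR (p1 IMPLIES p6)) IMPLIES (NOT (NOT (p5 XOR p2) IMPLIES p5) IMPLIES (p5 IMPLIES (p6 IMPLIES p2))) = False IMPLIES True = True
p1 OR p4 = False OR True = True
(p1 OR p4) OR p3 = True OR False = True
p2 IFF ((p1 OR p4) OR p3) = True IFF True = True
(((p2 IFF ((p1 AND p3) IMPLIES p1)) XOR (p1 IMPLIES p6)) IMPLIES (NOT (NOT (p5 XOR p2) IMPLIES p5) IMPLIES (p5 IMPLIES (p6 IMPLIES p2)))) XOR (p2 IFF ((p1 OR p4) OR p3)) = True XOR True = False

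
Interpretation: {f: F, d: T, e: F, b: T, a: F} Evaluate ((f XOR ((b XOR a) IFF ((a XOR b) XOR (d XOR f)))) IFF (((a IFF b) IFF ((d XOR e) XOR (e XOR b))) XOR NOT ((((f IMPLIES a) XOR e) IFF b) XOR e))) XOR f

F

b XOR a = T XOR F = T
a XOR b = F XOR T = T
d XOR f = T XOR F = T
(a XOR b) XOR (d XOR f) = T XOR T = F
(b XOR a) IFF ((a XOR b) XOR (d XOR f)) = T IFF F = F
f XOR ((b XOR a) IFF ((a XOR b) XOR (d XOR f))) = F XOR F = F
a IFF b = F IFF T = F
d XOR e = T XOR F = T
e XOR b = F XOR T = T
(d XOR e) XOR (e XOR b) = T XOR T = F
(a IFF b) IFF ((d XOR e) XOR (e XOR b)) = F IFF F = T
f IMPLIES a = F IMPLIES F = T
(f IMPLIES a) XOR e = T XOR F = T
((f IMPLIES a) XOR e) IFF b = T IFF T = T
(((f IMPLIES a) XOR e) IFF b) XOR e = T XOR F = T
NOT ((((f IMPLIES a) XOR e) IFF b) XOR e) = NOT T = F
((a IFF b) IFF ((d XOR e) XOR (e XOR b))) XOR NOT ((((f IMPLIES a) XOR e) IFF b) XOR e) = T XOR F = T
(f XOR ((b XOR a) IFF ((a XOR b) XOR (d XOR f)))) IFF (((a IFF b) IFF ((d XOR e) XOR (e XOR b))) XOR NOT ((((f IMPLIES a) XOR e) IFF b) XOR e)) = F IFF T = F
((f XOR ((b XOR a) IFF ((a XOR b) XOR (d XOR f)))) IFF (((a IFF b) IFF ((d XOR e) XOR (e XOR b))) XOR NOT ((((f IMPLIES a) XOR e) IFF b) XOR e))) XOR f = F XOR F = F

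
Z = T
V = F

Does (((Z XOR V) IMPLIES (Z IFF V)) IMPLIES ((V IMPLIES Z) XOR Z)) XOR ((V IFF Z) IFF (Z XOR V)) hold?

T

Z XOR V = T XOR F = T
Z IFF V = T IFF F = F
(Z XOR V) IMPLIES (Z IFF V) = T IMPLIES F = F
V IMPLIES Z = F IMPLIES T = T
(V IMPLIES Z) XOR Z = T XOR T = F
((Z XOR V) IMPLIES (Z IFF V)) IMPLIES ((V IMPLIES Z) XOR Z) = F IMPLIES F = T
V IFF Z = F IFF T = F
Z XOR V = T XOR F = T
(V IFF Z) IFF (Z XOR V) = F IFF T = F
(((Z XOR V) IMPLIES (Z IFF V)) IMPLIES ((V IMPLIES Z) XOR Z)) XOR ((V IFF Z) IFF (Z XOR V)) = T XOR F = T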